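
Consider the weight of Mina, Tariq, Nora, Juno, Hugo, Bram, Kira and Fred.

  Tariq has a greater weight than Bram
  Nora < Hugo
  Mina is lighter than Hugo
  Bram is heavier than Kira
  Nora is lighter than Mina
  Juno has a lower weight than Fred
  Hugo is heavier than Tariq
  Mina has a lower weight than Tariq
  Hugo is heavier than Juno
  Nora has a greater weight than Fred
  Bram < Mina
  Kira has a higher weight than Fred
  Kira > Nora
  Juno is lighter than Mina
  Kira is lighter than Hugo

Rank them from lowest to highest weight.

The consecutive links are each given: Juno < Fred; Fred < Nora; Nora < Kira; Kira < Bram; Bram < Mina; Mina < Tariq; Tariq < Hugo.

Juno < Fred < Nora < Kira < Bram < Mina < Tariq < Hugo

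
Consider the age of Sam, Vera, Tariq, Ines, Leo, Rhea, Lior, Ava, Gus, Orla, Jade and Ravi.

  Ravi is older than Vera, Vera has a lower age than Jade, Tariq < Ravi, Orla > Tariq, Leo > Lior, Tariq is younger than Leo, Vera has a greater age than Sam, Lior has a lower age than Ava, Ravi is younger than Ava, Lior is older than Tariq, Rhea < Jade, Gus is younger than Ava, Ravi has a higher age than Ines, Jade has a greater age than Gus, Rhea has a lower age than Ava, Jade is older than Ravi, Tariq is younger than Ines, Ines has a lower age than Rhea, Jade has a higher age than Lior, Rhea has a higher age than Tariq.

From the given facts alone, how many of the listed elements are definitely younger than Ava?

8

Directly below Ava: Gus, Rhea, Lior, Ravi.
One step further: Vera, Tariq, Ines (7 so far).
One step further: Sam (8 so far).
Nothing else is reachable below Ava; 8 in all.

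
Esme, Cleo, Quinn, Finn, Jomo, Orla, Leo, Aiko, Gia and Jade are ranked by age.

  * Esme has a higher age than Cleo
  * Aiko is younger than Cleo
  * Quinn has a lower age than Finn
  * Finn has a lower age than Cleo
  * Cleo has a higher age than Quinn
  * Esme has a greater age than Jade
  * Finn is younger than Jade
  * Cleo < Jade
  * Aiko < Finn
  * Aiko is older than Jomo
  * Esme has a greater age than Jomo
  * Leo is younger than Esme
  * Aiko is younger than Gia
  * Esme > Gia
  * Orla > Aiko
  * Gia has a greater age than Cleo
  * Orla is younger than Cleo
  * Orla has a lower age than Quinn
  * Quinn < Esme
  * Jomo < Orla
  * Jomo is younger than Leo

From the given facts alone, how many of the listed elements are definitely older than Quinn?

5

From Quinn the given relations immediately reach Finn, Cleo, Esme.
From those, Jade, Gia — 5 in total.
Nothing else is reachable above Quinn; 5 in all.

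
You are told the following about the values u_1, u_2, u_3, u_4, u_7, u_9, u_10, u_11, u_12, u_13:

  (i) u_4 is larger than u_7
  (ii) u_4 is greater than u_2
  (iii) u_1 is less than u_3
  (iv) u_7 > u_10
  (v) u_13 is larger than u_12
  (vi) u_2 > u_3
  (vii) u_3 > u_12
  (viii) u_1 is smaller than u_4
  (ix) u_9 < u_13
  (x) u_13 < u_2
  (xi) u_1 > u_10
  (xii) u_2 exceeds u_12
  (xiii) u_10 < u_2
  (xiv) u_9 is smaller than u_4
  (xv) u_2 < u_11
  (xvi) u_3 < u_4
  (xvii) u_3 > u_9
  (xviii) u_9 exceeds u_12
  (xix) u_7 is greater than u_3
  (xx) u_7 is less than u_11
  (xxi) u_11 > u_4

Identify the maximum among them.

u_12 is not greatest since u_12 < u_9; u_10 is not greatest since u_10 < u_2; u_9 is not greatest since u_9 < u_3; u_13 is not greatest since u_13 < u_2; u_1 is not greatest since u_1 < u_3; u_3 is not greatest since u_3 < u_7; u_2 is not greatest since u_2 < u_4; u_7 is not greatest since u_7 < u_11; u_4 is not greatest since u_4 < u_11.
Only u_11 has nothing above it, so u_11 is the maximum.

u_11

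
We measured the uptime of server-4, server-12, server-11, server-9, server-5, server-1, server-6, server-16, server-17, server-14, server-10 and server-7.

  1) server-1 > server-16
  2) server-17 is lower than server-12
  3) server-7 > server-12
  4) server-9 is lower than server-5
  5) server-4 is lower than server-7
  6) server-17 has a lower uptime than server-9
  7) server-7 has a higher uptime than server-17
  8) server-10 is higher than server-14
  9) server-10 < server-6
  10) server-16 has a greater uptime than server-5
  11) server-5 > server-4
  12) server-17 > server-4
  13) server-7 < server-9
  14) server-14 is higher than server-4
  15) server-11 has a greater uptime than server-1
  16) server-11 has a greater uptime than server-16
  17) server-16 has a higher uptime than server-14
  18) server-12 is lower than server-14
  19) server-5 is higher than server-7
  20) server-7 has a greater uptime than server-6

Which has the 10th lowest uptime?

Piecing the relations together gives one ordering: server-4 < server-17 < server-12 < server-14 < server-10 < server-6 < server-7 < server-9 < server-5 < server-16 < server-1 < server-11.
The 10th smallest is server-16.

server-16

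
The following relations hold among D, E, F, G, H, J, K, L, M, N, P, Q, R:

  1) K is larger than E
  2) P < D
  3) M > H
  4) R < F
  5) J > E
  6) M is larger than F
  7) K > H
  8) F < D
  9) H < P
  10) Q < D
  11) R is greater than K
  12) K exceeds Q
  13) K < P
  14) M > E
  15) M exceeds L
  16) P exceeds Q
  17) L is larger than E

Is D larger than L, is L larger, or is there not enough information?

undetermined

Following every chain through L: above L we get M; below L we get E.
D is not reached, and no chain runs the other way from D to L.
So the given relations leave the order of L and D undetermined.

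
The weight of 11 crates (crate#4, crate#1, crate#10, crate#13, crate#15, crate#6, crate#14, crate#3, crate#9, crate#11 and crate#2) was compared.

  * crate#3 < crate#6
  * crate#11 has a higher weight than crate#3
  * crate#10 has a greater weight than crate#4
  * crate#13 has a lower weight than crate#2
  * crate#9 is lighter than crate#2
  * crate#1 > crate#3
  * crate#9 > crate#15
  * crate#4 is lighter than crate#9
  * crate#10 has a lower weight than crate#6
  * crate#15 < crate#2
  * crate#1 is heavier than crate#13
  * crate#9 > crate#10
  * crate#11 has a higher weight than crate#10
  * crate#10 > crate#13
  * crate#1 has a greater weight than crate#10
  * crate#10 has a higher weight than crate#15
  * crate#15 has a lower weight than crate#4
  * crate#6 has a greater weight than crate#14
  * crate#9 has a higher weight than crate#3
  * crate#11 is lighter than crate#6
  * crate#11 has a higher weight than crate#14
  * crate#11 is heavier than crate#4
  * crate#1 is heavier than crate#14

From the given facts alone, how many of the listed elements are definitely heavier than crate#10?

5

The elements the relations force above crate#10 are crate#11, crate#9, crate#2, crate#1, crate#6 — no chain reaches any other.
That is 5.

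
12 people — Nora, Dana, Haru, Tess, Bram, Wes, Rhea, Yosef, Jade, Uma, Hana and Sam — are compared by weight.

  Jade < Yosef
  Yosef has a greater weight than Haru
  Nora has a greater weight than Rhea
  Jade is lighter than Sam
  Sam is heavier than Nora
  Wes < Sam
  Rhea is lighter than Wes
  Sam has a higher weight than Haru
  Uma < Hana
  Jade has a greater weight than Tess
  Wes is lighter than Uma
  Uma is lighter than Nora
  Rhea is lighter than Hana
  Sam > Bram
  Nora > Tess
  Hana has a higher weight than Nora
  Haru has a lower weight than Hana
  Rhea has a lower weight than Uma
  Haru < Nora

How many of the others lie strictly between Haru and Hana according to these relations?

1

Chaining upward from Haru reaches: Nora, Yosef, Sam.
Chaining downward from Hana reaches: Rhea, Wes, Tess, Uma, Nora.
Strictly between Haru and Hana are those in both lists: Nora — 1 element.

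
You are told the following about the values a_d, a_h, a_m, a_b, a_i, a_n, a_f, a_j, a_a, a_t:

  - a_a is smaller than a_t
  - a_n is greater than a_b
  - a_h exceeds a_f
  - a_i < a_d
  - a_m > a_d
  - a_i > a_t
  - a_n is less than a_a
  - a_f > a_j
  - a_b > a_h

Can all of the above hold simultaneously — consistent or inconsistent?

Every relation is compatible with a_j < a_f < a_h < a_b < a_n < a_a < a_t < a_i < a_d < a_m; the set is consistent.

consistent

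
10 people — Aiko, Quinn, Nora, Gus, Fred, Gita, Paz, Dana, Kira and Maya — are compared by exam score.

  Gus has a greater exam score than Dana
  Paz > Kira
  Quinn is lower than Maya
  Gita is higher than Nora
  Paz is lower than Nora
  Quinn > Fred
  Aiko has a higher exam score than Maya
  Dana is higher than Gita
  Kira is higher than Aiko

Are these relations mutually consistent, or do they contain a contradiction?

The single ordering Fred < Quinn < Maya < Aiko < Kira < Paz < Nora < Gita < Dana < Gus satisfies every listed relation, so no contradiction arises.

consistent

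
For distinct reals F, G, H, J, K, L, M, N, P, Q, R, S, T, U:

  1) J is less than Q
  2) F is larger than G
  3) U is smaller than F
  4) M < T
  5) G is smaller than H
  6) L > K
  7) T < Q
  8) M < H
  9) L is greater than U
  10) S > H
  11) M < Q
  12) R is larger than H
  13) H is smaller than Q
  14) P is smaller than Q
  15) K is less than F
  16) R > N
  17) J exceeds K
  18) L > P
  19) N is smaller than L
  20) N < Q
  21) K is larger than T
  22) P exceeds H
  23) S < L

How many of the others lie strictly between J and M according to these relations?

2

The relations place M below J. An element lies strictly between them when it is forced above M and also forced below J.
Above M: {T, K, H, S, P, F, Q, R, L}. Below J: {T, K}.
Intersection: {T, K} — 2.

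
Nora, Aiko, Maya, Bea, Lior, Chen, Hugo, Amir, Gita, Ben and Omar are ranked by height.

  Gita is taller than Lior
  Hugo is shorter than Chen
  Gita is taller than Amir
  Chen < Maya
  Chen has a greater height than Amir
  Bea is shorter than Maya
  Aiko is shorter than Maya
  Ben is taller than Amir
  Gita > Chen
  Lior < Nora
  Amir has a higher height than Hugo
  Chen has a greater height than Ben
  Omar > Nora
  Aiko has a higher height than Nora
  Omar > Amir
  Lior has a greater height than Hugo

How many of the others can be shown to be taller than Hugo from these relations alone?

Directly above Hugo: Lior, Amir, Chen.
One step further: Nora, Omar, Ben, Gita, Maya (8 so far).
One step further: Aiko (9 so far).
No other element is forced above Hugo by the given relations, so the count is 9.

9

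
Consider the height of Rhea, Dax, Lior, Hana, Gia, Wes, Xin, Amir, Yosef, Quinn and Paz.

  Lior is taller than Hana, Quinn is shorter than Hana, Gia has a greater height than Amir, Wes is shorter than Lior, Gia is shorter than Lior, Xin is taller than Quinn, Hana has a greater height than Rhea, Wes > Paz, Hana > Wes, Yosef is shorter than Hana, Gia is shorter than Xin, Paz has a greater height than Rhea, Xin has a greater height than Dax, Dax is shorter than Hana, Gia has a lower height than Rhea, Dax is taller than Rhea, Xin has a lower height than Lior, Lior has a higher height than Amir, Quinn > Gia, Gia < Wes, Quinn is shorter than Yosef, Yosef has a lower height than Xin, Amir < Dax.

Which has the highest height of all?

Lior

Amir is not greatest since Amir < Dax; Gia is not greatest since Gia < Quinn; Rhea is not greatest since Rhea < Dax; Quinn is not greatest since Quinn < Hana; Paz is not greatest since Paz < Wes; Dax is not greatest since Dax < Hana; Yosef is not greatest since Yosef < Xin; Wes is not greatest since Wes < Lior; Xin is not greatest since Xin < Lior; Hana is not greatest since Hana < Lior.
Only Lior has nothing above it, so Lior is the highest height.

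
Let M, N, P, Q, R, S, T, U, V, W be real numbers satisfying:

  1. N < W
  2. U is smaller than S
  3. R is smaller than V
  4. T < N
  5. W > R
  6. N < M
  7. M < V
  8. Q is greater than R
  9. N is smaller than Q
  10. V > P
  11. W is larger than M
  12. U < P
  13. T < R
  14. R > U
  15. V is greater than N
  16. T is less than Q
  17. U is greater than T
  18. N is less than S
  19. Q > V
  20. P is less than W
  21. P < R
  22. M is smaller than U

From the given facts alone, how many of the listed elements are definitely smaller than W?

6

The elements the relations force below W are T, N, M, U, P, R — no chain reaches any other.
That is 6.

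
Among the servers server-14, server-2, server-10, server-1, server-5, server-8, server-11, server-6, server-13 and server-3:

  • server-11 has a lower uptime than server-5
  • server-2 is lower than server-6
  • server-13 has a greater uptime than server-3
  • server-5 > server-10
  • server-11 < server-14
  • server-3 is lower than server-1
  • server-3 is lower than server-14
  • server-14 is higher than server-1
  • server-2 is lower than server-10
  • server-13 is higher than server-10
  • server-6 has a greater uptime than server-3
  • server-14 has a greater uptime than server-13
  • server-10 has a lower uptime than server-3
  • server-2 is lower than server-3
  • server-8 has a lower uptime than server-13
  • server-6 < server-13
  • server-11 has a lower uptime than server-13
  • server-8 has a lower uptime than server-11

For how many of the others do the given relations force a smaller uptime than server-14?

8

From server-14 the given relations immediately reach server-11, server-3, server-13, server-1.
From those, server-2, server-8, server-10, server-6 — 8 in total.
Nothing else is reachable below server-14; 8 in all.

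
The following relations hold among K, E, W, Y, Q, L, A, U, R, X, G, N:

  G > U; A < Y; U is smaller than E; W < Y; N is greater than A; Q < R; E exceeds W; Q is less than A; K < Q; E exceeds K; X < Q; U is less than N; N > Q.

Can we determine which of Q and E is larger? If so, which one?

undetermined

Following every chain through Q: above Q we get A, Y, R, N; below Q we get X, K.
E is not reached, and no chain runs the other way from E to Q.
So the given relations leave the order of Q and E undetermined.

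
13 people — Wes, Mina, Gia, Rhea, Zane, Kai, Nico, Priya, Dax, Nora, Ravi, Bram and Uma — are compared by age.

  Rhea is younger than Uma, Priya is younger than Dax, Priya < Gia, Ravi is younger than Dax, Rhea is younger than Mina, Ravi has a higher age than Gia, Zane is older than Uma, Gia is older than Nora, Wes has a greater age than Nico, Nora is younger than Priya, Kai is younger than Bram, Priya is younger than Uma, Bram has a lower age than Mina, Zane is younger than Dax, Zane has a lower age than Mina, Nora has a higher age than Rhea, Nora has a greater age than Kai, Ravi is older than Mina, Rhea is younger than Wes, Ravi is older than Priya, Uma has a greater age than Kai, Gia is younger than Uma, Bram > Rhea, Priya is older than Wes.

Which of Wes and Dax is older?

Wes < Priya and Priya < Gia give Wes < Gia.
With Gia < Uma: Wes < Priya < Gia < Uma.
Then Uma < Zane extends the chain to Zane.
Then Zane < Mina extends the chain to Mina.
With Mina < Ravi: Wes < Priya < Gia < Uma < Zane < Mina < Ravi.
With Ravi < Dax: Wes < Priya < Gia < Uma < Zane < Mina < Ravi < Dax.
So Wes < Dax; Dax is the older of the two.

Dax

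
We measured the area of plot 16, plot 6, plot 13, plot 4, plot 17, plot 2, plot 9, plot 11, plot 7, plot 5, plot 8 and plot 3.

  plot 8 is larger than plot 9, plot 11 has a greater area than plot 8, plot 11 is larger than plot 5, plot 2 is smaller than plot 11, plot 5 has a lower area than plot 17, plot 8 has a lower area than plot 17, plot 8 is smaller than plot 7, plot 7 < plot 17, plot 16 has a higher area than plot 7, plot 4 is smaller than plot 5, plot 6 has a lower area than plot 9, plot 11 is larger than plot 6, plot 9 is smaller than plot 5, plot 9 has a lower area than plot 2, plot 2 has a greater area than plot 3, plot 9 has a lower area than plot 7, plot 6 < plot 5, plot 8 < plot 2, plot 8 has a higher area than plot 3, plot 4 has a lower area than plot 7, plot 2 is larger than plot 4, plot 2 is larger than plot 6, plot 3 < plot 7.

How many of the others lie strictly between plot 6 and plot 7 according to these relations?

The relations place plot 6 below plot 7. An element lies strictly between them when it is forced above plot 6 and also forced below plot 7.
Above plot 6: {plot 9, plot 5, plot 8, plot 17, plot 2, plot 16, plot 11}. Below plot 7: {plot 9, plot 3, plot 4, plot 8}.
Intersection: {plot 9, plot 8} — 2.

2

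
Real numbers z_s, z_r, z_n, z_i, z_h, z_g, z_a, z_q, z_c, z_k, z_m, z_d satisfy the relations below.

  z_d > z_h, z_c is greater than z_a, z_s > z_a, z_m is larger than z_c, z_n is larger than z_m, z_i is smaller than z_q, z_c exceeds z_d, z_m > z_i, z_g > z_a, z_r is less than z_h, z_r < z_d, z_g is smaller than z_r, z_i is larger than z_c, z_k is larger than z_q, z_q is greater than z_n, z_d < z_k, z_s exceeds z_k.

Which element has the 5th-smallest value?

The consecutive relations fix a unique order: z_a < z_g < z_r < z_h < z_d < z_c < z_i < z_m < z_n < z_q < z_k < z_s.
Counting 5 from the smallest end gives z_d.

z_d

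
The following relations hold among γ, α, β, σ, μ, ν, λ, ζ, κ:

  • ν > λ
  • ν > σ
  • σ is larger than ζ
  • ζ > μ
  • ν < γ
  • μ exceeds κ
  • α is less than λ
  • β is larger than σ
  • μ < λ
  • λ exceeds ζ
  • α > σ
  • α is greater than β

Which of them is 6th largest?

σ

The consecutive relations fix a unique order: κ < μ < ζ < σ < β < α < λ < ν < γ.
Counting 6 from the largest end gives σ.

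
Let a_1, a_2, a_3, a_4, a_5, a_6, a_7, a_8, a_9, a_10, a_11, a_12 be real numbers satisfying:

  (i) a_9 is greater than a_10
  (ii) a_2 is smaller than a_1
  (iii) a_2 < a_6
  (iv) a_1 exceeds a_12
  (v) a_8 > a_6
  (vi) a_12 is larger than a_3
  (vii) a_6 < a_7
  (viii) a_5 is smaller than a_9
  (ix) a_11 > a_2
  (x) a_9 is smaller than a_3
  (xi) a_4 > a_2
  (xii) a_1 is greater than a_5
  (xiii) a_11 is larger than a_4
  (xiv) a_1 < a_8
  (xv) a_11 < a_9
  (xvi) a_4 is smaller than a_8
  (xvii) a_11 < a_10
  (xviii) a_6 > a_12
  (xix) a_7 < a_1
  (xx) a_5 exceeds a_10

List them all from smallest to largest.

The consecutive links are each given: a_2 < a_4; a_4 < a_11; a_11 < a_10; a_10 < a_5; a_5 < a_9; a_9 < a_3; a_3 < a_12; a_12 < a_6; a_6 < a_7; a_7 < a_1; a_1 < a_8.

a_2 < a_4 < a_11 < a_10 < a_5 < a_9 < a_3 < a_12 < a_6 < a_7 < a_1 < a_8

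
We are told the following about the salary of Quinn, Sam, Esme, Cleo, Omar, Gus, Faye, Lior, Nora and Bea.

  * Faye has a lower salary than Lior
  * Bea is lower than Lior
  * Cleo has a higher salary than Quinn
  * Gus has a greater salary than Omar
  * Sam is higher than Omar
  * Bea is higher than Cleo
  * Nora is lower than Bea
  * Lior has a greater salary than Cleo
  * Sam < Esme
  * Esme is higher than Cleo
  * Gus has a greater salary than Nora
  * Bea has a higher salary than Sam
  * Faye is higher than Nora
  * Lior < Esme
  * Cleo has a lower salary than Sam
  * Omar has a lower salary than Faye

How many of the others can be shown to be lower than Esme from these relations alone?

The elements the relations force below Esme are Nora, Quinn, Cleo, Omar, Sam, Faye, Bea, Lior — no chain reaches any other.
That is 8.

8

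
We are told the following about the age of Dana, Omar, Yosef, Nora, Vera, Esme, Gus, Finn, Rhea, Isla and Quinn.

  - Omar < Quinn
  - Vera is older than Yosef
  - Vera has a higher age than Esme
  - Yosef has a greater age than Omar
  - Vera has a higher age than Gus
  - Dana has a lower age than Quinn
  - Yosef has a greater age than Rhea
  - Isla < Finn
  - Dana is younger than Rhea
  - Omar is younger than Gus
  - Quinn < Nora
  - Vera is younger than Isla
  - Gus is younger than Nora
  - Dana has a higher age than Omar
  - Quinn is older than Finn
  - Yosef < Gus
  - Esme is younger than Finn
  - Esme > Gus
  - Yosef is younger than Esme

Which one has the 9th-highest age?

The consecutive relations fix a unique order: Omar < Dana < Rhea < Yosef < Gus < Esme < Vera < Isla < Finn < Quinn < Nora.
Counting 9 from the largest end gives Rhea.

Rhea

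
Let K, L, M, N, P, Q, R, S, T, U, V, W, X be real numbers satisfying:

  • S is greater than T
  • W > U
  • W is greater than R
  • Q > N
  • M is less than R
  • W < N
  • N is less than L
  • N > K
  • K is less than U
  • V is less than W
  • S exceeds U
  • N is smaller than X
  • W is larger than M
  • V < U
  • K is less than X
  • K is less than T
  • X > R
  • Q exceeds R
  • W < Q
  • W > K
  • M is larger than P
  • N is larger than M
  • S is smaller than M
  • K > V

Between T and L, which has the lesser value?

T < S and S < M give T < M.
Then M < R extends the chain to R.
With R < W: T < S < M < R < W.
Then W < N extends the chain to N.
Then N < L extends the chain to L.
So T < L; T is the smaller of the two.

T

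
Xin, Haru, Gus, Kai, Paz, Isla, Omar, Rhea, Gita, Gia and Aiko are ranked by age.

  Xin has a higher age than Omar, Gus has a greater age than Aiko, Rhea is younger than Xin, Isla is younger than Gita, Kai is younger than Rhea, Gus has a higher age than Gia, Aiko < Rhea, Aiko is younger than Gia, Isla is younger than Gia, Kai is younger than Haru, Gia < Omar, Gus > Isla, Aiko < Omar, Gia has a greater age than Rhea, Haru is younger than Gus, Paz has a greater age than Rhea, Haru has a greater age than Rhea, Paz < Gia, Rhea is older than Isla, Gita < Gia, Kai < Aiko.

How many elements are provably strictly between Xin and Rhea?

The relations place Rhea below Xin. An element lies strictly between them when it is forced above Rhea and also forced below Xin.
Above Rhea: {Paz, Gia, Omar, Haru, Gus}. Below Xin: {Kai, Isla, Aiko, Gita, Paz, Gia, Omar}.
Intersection: {Paz, Gia, Omar} — 3.

3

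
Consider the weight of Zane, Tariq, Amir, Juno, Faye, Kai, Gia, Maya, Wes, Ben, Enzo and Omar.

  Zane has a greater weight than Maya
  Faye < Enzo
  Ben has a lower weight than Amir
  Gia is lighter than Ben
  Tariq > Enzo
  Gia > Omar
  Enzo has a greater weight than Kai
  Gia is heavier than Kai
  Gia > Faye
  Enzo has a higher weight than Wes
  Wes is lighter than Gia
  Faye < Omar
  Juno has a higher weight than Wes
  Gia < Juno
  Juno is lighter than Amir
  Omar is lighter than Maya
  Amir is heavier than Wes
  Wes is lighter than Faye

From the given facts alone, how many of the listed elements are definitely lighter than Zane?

4

Directly below Zane: Maya.
One step further: Omar (2 so far).
One step further: Faye (3 so far).
One step further: Wes (4 so far).
No other element is forced below Zane by the given relations, so the count is 4.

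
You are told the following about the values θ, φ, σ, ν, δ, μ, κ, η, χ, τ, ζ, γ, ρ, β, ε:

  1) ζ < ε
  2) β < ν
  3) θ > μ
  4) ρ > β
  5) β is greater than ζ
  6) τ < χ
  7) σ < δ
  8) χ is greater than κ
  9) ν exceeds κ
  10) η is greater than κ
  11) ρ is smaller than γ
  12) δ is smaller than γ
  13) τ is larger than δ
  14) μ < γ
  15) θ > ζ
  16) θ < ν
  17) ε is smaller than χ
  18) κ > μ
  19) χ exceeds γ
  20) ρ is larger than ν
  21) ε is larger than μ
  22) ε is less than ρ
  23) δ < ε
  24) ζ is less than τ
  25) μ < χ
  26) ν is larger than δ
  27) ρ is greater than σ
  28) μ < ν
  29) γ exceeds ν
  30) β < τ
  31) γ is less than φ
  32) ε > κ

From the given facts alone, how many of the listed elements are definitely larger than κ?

7

From κ the given relations immediately reach ν, ε, η, χ.
From those, ρ, γ — 6 in total.
From those, φ — 7 in total.
No other element is forced above κ by the given relations, so the count is 7.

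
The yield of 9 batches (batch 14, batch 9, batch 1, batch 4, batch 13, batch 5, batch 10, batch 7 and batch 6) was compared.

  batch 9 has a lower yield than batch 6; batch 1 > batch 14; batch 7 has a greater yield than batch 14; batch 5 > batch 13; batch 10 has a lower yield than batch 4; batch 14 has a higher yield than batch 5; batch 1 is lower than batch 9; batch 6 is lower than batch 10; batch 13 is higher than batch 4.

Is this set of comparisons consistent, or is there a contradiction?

inconsistent

Chaining the given relations yields batch 1 < batch 9 < batch 6 < batch 10 < batch 4 < batch 13 < batch 5 < batch 14, so batch 1 < batch 14. But one relation states batch 14 < batch 1. These cannot both hold.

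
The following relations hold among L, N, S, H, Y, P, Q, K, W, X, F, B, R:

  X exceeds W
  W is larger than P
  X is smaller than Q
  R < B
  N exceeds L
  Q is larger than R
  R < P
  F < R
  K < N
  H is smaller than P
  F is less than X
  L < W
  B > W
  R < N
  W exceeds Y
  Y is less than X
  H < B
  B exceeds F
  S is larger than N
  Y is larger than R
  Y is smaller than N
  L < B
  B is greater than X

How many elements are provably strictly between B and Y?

2

The relations place Y below B. An element lies strictly between them when it is forced above Y and also forced below B.
Above Y: {W, X, N, Q, S}. Below B: {F, R, H, P, L, W, X}.
Intersection: {W, X} — 2.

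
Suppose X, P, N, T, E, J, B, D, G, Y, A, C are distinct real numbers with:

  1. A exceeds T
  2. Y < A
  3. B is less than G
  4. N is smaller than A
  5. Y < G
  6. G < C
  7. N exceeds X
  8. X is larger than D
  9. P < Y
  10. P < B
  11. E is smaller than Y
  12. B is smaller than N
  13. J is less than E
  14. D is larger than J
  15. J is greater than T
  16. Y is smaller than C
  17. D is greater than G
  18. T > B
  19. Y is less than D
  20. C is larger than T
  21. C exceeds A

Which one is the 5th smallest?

The consecutive relations fix a unique order: P < B < T < J < E < Y < G < D < X < N < A < C.
The 5th smallest is E.

E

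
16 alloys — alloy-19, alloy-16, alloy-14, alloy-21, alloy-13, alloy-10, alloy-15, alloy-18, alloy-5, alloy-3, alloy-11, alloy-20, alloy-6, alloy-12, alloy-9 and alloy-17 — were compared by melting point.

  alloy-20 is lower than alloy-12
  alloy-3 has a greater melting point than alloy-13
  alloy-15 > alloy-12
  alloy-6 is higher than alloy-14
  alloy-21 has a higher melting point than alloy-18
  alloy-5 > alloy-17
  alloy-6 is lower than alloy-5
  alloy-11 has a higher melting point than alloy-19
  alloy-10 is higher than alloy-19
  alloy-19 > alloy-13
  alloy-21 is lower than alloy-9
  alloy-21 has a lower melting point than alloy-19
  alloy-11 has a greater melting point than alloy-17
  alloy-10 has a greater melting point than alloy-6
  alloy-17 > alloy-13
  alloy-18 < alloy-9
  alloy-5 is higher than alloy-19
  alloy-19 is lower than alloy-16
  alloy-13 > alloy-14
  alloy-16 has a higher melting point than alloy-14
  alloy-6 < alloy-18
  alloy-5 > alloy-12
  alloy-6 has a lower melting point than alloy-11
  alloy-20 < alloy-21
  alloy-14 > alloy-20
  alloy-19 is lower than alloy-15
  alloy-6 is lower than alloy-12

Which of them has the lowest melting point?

Chaining upward from alloy-20: directly above it, alloy-14, alloy-12, alloy-21; then alloy-13, alloy-6, alloy-19, alloy-5, alloy-9, alloy-15, alloy-16; then alloy-17, alloy-3, alloy-18, alloy-10, alloy-11.
That covers every other element, and nothing is given below alloy-20, so alloy-20 is the lowest melting point.

alloy-20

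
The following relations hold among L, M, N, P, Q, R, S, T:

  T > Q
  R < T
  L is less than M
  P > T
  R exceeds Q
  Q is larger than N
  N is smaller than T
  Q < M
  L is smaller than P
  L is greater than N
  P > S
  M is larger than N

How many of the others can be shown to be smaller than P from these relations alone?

6

From P the given relations immediately reach S, T, L.
From those, N, Q, R — 6 in total.
Nothing else is reachable below P; 6 in all.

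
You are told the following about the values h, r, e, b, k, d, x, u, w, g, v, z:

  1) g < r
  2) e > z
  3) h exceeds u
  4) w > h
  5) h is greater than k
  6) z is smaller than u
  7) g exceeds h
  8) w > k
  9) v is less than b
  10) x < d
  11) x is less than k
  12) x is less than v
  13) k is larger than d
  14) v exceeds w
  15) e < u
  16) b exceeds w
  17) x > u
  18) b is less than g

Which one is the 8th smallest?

w

The consecutive relations fix a unique order: z < e < u < x < d < k < h < w < v < b < g < r.
Counting 8 from the smallest end gives w.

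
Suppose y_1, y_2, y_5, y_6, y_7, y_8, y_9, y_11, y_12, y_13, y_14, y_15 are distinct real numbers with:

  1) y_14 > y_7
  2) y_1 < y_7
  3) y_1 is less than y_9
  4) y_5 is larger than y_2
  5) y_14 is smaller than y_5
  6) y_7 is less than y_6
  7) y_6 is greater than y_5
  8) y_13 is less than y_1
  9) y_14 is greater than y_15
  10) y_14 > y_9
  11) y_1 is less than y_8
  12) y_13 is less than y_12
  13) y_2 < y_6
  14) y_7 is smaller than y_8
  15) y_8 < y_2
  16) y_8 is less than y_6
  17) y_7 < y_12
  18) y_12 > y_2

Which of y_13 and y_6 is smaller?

y_13

y_13 < y_1 < y_8 < y_2 < y_5 < y_6, by transitivity through y_1, y_8, y_2, y_5.
So y_13 < y_6; y_13 is the smaller of the two.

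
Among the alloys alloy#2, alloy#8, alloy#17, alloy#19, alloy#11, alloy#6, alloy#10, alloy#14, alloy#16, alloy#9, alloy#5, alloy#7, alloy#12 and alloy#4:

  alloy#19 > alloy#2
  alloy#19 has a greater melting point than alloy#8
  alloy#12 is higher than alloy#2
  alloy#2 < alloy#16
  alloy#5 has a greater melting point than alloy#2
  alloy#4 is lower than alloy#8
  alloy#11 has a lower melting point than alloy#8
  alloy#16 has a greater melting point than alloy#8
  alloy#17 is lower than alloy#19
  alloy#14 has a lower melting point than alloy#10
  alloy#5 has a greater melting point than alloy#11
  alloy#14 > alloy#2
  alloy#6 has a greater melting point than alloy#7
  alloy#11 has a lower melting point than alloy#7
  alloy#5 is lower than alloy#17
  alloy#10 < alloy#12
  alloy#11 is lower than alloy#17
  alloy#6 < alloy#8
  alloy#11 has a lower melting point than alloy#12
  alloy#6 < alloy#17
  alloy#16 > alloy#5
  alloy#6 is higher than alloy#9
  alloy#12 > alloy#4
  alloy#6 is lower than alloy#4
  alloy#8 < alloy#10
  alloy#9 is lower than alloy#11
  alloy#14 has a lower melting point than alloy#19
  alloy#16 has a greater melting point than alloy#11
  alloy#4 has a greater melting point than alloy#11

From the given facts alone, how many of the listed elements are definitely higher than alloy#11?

From alloy#11 the given relations immediately reach alloy#7, alloy#4, alloy#5, alloy#8, alloy#17, alloy#16, alloy#12.
From those, alloy#6, alloy#19, alloy#10 — 10 in total.
Nothing else is reachable above alloy#11; 10 in all.

10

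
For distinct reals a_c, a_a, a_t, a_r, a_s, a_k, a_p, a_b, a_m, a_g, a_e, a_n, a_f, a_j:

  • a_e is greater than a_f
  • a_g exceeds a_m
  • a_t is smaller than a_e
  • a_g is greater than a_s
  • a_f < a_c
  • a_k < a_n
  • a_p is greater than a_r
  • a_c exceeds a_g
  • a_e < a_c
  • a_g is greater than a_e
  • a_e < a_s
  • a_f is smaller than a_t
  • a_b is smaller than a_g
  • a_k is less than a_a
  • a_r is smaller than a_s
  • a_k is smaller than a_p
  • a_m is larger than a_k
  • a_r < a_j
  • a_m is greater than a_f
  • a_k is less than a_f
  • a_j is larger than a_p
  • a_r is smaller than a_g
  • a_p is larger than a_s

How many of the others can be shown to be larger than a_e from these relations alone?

5

Directly above a_e: a_s, a_g, a_c.
One step further: a_p (4 so far).
One step further: a_j (5 so far).
Nothing else is reachable above a_e; 5 in all.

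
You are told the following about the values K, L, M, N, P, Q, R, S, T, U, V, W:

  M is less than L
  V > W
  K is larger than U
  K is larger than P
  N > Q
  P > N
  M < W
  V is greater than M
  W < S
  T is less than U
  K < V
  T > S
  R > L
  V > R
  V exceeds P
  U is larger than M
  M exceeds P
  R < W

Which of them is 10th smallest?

U

The consecutive relations fix a unique order: Q < N < P < M < L < R < W < S < T < U < K < V.
Counting 10 from the smallest end gives U.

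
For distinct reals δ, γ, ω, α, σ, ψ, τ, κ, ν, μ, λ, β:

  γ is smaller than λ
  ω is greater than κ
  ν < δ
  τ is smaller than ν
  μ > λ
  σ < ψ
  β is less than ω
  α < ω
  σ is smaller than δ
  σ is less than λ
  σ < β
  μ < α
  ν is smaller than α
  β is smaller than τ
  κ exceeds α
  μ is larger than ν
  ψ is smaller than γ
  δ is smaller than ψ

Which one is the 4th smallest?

Chaining the given pairs: σ < β < τ < ν < δ < ψ < γ < λ < μ < α < κ < ω.
The 4th smallest is ν.

ν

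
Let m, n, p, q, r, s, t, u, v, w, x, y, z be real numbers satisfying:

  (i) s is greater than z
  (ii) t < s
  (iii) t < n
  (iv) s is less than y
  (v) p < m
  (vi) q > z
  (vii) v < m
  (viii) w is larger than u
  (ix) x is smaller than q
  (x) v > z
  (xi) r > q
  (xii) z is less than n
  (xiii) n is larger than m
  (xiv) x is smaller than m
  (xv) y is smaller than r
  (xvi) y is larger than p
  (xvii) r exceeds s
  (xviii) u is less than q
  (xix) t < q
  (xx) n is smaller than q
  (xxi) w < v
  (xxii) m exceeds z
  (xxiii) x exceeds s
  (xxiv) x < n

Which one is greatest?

Chaining downward from r: directly below it, s, y, q; then z, t, u, p, x, n; then m; then v; then w.
That covers every other element, and nothing is given above r, so r is the greatest.

r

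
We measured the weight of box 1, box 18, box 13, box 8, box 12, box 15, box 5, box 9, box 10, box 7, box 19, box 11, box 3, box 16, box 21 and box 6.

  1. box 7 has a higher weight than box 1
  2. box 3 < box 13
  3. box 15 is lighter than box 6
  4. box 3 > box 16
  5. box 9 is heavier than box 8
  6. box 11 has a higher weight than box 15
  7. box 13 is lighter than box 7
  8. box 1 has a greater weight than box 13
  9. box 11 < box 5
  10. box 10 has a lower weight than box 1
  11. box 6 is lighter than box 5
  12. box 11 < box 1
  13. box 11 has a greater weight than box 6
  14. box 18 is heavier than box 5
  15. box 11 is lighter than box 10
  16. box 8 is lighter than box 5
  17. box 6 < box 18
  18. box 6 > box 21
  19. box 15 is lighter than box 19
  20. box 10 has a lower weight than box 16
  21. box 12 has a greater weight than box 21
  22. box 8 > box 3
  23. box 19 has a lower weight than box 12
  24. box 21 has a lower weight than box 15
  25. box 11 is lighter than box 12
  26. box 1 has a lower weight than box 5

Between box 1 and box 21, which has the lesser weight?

box 21 < box 15 and box 15 < box 6 give box 21 < box 6.
Then box 6 < box 11 extends the chain to box 11.
Then box 11 < box 10 extends the chain to box 10.
With box 10 < box 16: box 21 < box 15 < box 6 < box 11 < box 10 < box 16.
Then box 16 < box 3 extends the chain to box 3.
With box 3 < box 13: box 21 < box 15 < box 6 < box 11 < box 10 < box 16 < box 3 < box 13.
Then box 13 < box 1 extends the chain to box 1.
So box 21 < box 1; box 21 is the lighter of the two.

box 21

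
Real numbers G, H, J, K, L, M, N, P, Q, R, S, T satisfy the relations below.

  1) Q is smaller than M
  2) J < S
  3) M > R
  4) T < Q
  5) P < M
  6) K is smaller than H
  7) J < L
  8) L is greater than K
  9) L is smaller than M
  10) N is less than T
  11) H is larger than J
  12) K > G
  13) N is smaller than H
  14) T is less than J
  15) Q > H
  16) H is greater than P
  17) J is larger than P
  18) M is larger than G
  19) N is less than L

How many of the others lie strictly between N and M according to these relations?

Chaining upward from N reaches: T, J, L, S, H, Q.
Chaining downward from M reaches: P, G, R, K, T, J, L, H, Q.
Strictly between N and M are those in both lists: T, J, L, H, Q — 5 elements.

5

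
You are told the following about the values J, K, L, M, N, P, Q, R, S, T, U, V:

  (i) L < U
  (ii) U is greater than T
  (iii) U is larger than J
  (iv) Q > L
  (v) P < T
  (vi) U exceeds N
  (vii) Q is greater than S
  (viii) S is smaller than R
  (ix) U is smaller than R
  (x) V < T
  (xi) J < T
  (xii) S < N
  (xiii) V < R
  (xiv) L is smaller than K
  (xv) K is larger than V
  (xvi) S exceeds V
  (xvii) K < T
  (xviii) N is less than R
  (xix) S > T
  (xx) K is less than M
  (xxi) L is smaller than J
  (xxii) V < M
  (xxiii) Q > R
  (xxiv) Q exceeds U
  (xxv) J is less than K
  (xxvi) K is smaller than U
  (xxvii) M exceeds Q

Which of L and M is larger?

L < J and J < K give L < K.
Then K < T extends the chain to T.
Then T < S extends the chain to S.
Then S < N extends the chain to N.
With N < U: L < J < K < T < S < N < U.
Then U < R extends the chain to R.
Then R < Q extends the chain to Q.
Then Q < M extends the chain to M.
So L < M; M is the larger of the two.

M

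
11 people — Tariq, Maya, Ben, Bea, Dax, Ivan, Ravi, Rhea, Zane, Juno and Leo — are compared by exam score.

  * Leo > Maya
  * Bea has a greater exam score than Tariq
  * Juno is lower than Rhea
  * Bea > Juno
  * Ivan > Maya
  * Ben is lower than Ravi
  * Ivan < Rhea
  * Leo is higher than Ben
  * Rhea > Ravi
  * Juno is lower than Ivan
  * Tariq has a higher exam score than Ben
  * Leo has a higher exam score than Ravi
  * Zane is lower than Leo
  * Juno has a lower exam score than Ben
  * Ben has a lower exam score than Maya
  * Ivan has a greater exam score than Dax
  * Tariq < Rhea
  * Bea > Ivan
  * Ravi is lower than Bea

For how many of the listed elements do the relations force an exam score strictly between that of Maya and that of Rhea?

1

The relations place Maya below Rhea. An element lies strictly between them when it is forced above Maya and also forced below Rhea.
Above Maya: {Ivan, Leo, Bea}. Below Rhea: {Juno, Ben, Tariq, Ravi, Dax, Ivan}.
Intersection: {Ivan} — 1.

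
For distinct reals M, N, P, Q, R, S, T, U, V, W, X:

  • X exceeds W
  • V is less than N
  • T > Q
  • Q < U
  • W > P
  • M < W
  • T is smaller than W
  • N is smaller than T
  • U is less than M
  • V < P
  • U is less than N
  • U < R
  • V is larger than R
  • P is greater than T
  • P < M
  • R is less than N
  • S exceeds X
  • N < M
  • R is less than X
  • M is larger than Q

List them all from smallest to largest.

Q < U < R < V < N < T < P < M < W < X < S

Each adjacent pair is fixed by a given relation: Q < U; U < R; R < V; V < N; N < T; T < P; P < M; M < W; W < X; X < S. Chaining them end to end gives the full order.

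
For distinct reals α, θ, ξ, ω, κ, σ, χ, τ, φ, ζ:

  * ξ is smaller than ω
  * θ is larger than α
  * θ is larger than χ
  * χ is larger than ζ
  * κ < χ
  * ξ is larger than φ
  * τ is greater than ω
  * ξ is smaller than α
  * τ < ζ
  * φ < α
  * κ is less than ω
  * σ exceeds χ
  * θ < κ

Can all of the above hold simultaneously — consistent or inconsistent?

inconsistent

We have χ < θ stated directly, yet also θ < κ < ω < τ < ζ < χ by chaining the others — so θ < χ. Contradiction.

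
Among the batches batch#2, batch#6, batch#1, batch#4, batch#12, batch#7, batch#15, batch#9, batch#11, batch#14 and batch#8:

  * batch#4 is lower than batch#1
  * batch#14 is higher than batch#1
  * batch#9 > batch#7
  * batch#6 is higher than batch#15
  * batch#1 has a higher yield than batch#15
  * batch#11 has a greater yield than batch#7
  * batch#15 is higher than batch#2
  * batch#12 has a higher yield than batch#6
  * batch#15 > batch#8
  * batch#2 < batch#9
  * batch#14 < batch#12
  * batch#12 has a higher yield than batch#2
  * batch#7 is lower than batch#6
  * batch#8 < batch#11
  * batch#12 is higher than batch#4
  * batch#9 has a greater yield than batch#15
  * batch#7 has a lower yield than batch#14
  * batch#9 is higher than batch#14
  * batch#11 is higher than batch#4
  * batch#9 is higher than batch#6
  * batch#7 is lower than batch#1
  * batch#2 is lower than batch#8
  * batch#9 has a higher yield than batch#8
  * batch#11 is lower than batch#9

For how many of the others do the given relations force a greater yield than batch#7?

6

From batch#7 the given relations immediately reach batch#1, batch#6, batch#11, batch#14, batch#9.
From those, batch#12 — 6 in total.
Nothing else is reachable above batch#7; 6 in all.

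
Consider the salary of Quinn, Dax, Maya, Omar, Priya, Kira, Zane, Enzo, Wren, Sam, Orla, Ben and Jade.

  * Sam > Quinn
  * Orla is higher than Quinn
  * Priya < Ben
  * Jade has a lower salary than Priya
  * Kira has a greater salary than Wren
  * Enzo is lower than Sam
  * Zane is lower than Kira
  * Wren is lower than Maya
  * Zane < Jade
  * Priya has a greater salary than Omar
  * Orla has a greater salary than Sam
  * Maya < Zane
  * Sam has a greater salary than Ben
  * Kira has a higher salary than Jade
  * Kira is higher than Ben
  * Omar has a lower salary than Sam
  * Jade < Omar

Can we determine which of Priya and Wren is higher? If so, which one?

Wren < Maya and Maya < Zane give Wren < Zane.
With Zane < Jade: Wren < Maya < Zane < Jade.
Then Jade < Omar extends the chain to Omar.
With Omar < Priya: Wren < Maya < Zane < Jade < Omar < Priya.
So Priya is higher.

Priya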